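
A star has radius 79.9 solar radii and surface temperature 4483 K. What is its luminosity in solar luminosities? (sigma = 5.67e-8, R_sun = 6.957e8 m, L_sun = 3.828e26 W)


R = 79.9 * 6.957e8 m = 5.558643e+10 m. L = 4*pi*R^2*sigma*T^4 = 4*pi*(5.558643e+10)^2 * 5.67e-8 * 4483^4 = 8.892122637e+29 W. L/L_sun = 8.892122637e+29 / 3.828e26 = 2322.916

2322.916 L_sun


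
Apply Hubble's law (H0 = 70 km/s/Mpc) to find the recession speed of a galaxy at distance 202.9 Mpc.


v = H0 * d = 70 * 202.9 = 14203.0

14203.0 km/s


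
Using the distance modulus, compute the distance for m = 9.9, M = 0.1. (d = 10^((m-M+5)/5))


d = 10^((m - M + 5)/5) = 10^((9.9 - 0.1 + 5)/5) = 912.0108

912.0108 pc


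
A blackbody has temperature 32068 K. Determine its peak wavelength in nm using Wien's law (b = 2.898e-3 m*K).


lam_max = b / T = 2.898e-3 / 32068 = 9.037e-08 m = 90.3705 nm

90.3705 nm


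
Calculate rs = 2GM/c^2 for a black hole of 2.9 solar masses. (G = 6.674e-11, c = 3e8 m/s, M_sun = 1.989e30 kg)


M = 2.9 * 1.989e30 kg = 5.7681e+30 kg. rs = 2GM/c^2 = 2 * 6.674e-11 * 5.7681e+30 / (3e8)^2 = 8554.7332

8554.7332 m


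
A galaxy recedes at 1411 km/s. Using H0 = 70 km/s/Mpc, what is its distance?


d = v / H0 = 1411 / 70 = 20.1571

20.1571 Mpc


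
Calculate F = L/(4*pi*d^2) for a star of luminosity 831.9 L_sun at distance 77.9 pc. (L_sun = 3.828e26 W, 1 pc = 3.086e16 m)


F = L / (4*pi*d^2) = 3.185e+29 / (4*pi*(2.404e+18)^2) = 4.385e-09

4.385e-09 W/m^2


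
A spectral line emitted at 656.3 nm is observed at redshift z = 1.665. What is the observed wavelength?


lam_obs = lam_emit * (1 + z) = 656.3 * (1 + 1.665) = 1749.0395

1749.0395 nm


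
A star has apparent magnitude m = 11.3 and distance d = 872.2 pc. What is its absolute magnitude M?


M = m - 5*log10(d) + 5 = 11.3 - 5*log10(872.2) + 5 = 1.5969

1.5969


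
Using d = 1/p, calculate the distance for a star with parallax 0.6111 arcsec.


d = 1/p = 1/0.6111 = 1.6364

1.6364 pc


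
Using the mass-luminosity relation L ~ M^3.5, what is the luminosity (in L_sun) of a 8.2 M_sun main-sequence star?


L/L_sun = (M/M_sun)^3.5 = 8.2^3.5 = 1578.8777

1578.8777 L_sun


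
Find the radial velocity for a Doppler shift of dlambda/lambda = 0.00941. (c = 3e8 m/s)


v = (dlambda/lambda) * c = 0.00941 * 3e8 = 2.823e+06

2.823e+06 m/s


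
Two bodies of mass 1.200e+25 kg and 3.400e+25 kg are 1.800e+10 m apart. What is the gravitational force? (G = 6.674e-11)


F = G*m1*m2/r^2 = 6.674e-11 * 1.200e+25 * 3.400e+25 / (1.800e+10)^2 = 6.674e-11 * 4.080e+50 / 3.240e+20 = 8.404e+19

8.404e+19 N


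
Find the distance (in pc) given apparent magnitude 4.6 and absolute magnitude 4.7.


d = 10^((m - M + 5)/5) = 10^((4.6 - 4.7 + 5)/5) = 9.5499

9.5499 pc


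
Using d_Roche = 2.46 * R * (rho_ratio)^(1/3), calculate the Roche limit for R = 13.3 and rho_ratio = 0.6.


d_Roche = 2.46 * 13.3 * 0.6^(1/3) = 27.5954

27.5954


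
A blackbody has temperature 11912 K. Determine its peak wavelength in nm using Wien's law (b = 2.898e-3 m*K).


lam_max = b / T = 2.898e-3 / 11912 = 2.433e-07 m = 243.2841 nm

243.2841 nm


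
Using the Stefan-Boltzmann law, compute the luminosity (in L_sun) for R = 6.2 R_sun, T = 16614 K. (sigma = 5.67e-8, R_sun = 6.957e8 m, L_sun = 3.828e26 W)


R = 6.2 * 6.957e8 m = 4.31334e+09 m. L = 4*pi*R^2*sigma*T^4 = 4*pi*(4.31334e+09)^2 * 5.67e-8 * 16614^4 = 1.009990138e+30 W. L/L_sun = 1.009990138e+30 / 3.828e26 = 2638.4277

2638.4277 L_sun


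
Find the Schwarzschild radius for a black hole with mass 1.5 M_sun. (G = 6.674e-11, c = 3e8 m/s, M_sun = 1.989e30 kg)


M = 1.5 * 1.989e30 kg = 2.9835e+30 kg. rs = 2GM/c^2 = 2 * 6.674e-11 * 2.9835e+30 / (3e8)^2 = 4424.862

4424.862 m


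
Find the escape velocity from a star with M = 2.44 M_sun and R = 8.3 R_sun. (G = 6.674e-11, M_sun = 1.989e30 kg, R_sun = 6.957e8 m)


M = 2.44 * 1.989e30 kg = 4.85316e+30 kg; R = 8.3 * 6.957e8 m = 5.77431e+09 m. v_esc = sqrt(2GM/R) = sqrt(2 * 6.674e-11 * 4.85316e+30 / 5.77431e+09) = 334942.5758

334942.5758 m/s


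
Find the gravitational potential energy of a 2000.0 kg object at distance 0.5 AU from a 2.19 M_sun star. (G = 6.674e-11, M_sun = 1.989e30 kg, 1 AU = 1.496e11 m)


M = 2.19 * 1.989e30 kg = 4.35591e+30 kg; r = 0.5 AU * 1.496e11 m/AU = 7.48e+10 m. U = -GM*m/r = -(6.674e-11 * 4.35591e+30 * 2000.0) / 7.48e+10 = -7.773e+12

-7.773e+12 J


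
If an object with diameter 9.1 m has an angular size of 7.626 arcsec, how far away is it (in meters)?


D = size / theta_rad, theta_rad = 7.626 * pi/(180*3600) = 3.697e-05, D = 246132.9317

246132.9317 m


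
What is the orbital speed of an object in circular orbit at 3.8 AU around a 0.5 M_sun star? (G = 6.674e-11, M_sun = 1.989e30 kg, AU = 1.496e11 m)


v = sqrt(GM/r) = sqrt(6.674e-11 * 9.945e+29 / 5.685e+11) = 10805.3266

10805.3266 m/s


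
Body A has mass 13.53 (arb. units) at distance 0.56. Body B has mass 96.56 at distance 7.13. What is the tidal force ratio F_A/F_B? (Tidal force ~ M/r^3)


Ratio = (M1/r1^3) / (M2/r2^3) = (13.53/0.56^3) / (96.56/7.13^3) = 289.2045

289.2045


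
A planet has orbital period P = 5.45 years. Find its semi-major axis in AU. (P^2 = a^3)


a = P^(2/3) = 5.45^(2/3) = 3.0969

3.0969 AU


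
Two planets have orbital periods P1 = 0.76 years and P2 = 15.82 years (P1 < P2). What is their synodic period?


1/P_syn = |1/P1 - 1/P2| = |1/0.76 - 1/15.82| => P_syn = 0.7984

0.7984 years


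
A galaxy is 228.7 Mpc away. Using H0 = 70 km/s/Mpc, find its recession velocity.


v = H0 * d = 70 * 228.7 = 16009.0

16009.0 km/s


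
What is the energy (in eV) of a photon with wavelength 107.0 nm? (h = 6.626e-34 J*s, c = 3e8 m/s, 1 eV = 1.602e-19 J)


E = hc/lambda = 6.626e-34 * 3e8 / 1.070e-07 = 1.858e-18 J = 11.5965 eV

11.5965 eV


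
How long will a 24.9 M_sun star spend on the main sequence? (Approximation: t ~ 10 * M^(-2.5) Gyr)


t = 10 * M^(-2.5) = 10 * 24.9^(-2.5) = 0.0032

0.0032 Gyr


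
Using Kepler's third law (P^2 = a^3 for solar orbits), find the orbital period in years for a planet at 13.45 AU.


P = a^(3/2) = 13.45^1.5 = 49.3269

49.3269 years


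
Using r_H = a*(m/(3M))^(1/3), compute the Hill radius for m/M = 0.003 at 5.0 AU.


r_H = a * (m/3M)^(1/3) = 5.0 * (0.003/3)^(1/3) = 0.5

0.5 AU


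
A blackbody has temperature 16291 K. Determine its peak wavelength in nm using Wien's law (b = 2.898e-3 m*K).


lam_max = b / T = 2.898e-3 / 16291 = 1.779e-07 m = 177.8896 nm

177.8896 nm


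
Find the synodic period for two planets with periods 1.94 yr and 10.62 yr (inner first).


1/P_syn = |1/P1 - 1/P2| = |1/1.94 - 1/10.62| => P_syn = 2.3736

2.3736 years


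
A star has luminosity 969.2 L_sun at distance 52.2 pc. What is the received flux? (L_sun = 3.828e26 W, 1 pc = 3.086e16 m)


F = L / (4*pi*d^2) = 3.710e+29 / (4*pi*(1.611e+18)^2) = 1.138e-08

1.138e-08 W/m^2


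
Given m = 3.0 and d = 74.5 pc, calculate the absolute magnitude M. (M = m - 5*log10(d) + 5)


M = m - 5*log10(d) + 5 = 3.0 - 5*log10(74.5) + 5 = -1.3608

-1.3608


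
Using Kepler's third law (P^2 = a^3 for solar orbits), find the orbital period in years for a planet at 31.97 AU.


P = a^(3/2) = 31.97^1.5 = 180.7648

180.7648 years


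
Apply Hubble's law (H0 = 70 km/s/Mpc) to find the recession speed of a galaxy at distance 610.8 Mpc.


v = H0 * d = 70 * 610.8 = 42756.0

42756.0 km/s


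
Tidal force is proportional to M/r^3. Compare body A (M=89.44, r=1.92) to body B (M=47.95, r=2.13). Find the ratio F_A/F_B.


Ratio = (M1/r1^3) / (M2/r2^3) = (89.44/1.92^3) / (47.95/2.13^3) = 2.5467

2.5467


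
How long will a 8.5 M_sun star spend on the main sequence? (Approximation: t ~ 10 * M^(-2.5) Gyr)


t = 10 * M^(-2.5) = 10 * 8.5^(-2.5) = 0.0475

0.0475 Gyr


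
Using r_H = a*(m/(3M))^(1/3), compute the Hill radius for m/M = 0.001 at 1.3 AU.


r_H = a * (m/3M)^(1/3) = 1.3 * (0.001/3)^(1/3) = 0.0901

0.0901 AU


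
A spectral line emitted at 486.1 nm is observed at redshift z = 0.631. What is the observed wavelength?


lam_obs = lam_emit * (1 + z) = 486.1 * (1 + 0.631) = 792.8291

792.8291 nm


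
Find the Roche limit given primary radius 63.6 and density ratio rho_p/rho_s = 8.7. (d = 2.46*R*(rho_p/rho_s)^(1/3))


d_Roche = 2.46 * 63.6 * 8.7^(1/3) = 321.7846

321.7846


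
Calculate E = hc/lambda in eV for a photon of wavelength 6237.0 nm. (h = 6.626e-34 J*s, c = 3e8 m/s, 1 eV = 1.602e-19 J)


E = hc/lambda = 6.626e-34 * 3e8 / 6.237e-06 = 3.187e-20 J = 0.1989 eV

0.1989 eV


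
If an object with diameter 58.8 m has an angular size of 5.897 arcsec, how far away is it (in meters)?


D = size / theta_rad, theta_rad = 5.897 * pi/(180*3600) = 2.859e-05, D = 2.057e+06

2.057e+06 m


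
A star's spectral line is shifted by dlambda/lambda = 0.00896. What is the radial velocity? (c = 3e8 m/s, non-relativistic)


v = (dlambda/lambda) * c = 0.00896 * 3e8 = 2.688e+06

2.688e+06 m/s


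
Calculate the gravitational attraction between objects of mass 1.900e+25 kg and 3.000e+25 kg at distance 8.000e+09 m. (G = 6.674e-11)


F = G*m1*m2/r^2 = 6.674e-11 * 1.900e+25 * 3.000e+25 / (8.000e+09)^2 = 6.674e-11 * 5.700e+50 / 6.400e+19 = 5.944e+20

5.944e+20 N


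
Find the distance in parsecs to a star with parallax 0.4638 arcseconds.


d = 1/p = 1/0.4638 = 2.1561

2.1561 pc


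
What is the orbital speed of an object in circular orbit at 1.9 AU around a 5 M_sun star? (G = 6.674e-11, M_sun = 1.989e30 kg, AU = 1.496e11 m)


v = sqrt(GM/r) = sqrt(6.674e-11 * 9.945e+30 / 2.842e+11) = 48322.8898

48322.8898 m/s


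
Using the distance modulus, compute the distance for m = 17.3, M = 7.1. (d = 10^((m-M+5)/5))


d = 10^((m - M + 5)/5) = 10^((17.3 - 7.1 + 5)/5) = 1096.4782

1096.4782 pc


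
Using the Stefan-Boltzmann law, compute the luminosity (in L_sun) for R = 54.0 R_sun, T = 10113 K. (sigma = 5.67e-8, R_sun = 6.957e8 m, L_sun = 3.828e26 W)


R = 54.0 * 6.957e8 m = 3.75678e+10 m. L = 4*pi*R^2*sigma*T^4 = 4*pi*(3.75678e+10)^2 * 5.67e-8 * 10113^4 = 1.051827396e+31 W. L/L_sun = 1.051827396e+31 / 3.828e26 = 27477.2047

27477.2047 L_sun


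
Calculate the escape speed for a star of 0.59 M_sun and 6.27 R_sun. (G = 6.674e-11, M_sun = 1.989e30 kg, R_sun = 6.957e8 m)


M = 0.59 * 1.989e30 kg = 1.17351e+30 kg; R = 6.27 * 6.957e8 m = 4.362039e+09 m. v_esc = sqrt(2GM/R) = sqrt(2 * 6.674e-11 * 1.17351e+30 / 4.362039e+09) = 189498.9135

189498.9135 m/s


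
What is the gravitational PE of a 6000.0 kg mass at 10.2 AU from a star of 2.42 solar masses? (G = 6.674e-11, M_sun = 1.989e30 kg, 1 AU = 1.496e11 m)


M = 2.42 * 1.989e30 kg = 4.81338e+30 kg; r = 10.2 AU * 1.496e11 m/AU = 1.52592e+12 m. U = -GM*m/r = -(6.674e-11 * 4.81338e+30 * 6000.0) / 1.52592e+12 = -1.263e+12

-1.263e+12 J


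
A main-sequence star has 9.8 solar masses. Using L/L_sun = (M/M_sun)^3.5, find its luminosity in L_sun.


L/L_sun = (M/M_sun)^3.5 = 9.8^3.5 = 2946.397

2946.397 L_sun


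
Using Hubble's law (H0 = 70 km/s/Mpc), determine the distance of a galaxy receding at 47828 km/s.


d = v / H0 = 47828 / 70 = 683.2571

683.2571 Mpc


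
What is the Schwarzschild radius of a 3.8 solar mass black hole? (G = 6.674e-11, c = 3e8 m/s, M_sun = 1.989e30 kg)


M = 3.8 * 1.989e30 kg = 7.5582e+30 kg. rs = 2GM/c^2 = 2 * 6.674e-11 * 7.5582e+30 / (3e8)^2 = 11209.6504

11209.6504 m


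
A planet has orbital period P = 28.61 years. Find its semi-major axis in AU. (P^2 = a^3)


a = P^(2/3) = 28.61^(2/3) = 9.3543

9.3543 AU


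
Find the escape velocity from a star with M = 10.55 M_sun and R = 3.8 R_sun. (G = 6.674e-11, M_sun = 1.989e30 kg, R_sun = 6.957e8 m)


M = 10.55 * 1.989e30 kg = 2.098395e+31 kg; R = 3.8 * 6.957e8 m = 2.64366e+09 m. v_esc = sqrt(2GM/R) = sqrt(2 * 6.674e-11 * 2.098395e+31 / 2.64366e+09) = 1.029e+06

1.029e+06 m/s


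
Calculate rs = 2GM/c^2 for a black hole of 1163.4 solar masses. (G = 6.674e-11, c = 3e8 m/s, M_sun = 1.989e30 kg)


M = 1163.4 * 1.989e30 kg = 2.3140026e+33 kg. rs = 2GM/c^2 = 2 * 6.674e-11 * 2.3140026e+33 / (3e8)^2 = 3.432e+06

3.432e+06 m


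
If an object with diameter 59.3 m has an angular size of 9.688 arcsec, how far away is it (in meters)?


D = size / theta_rad, theta_rad = 9.688 * pi/(180*3600) = 4.697e-05, D = 1.263e+06

1.263e+06 m


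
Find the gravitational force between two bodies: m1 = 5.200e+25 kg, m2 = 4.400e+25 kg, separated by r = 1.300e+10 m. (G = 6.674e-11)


F = G*m1*m2/r^2 = 6.674e-11 * 5.200e+25 * 4.400e+25 / (1.300e+10)^2 = 6.674e-11 * 2.288e+51 / 1.690e+20 = 9.036e+20

9.036e+20 N


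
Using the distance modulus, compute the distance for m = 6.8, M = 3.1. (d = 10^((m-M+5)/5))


d = 10^((m - M + 5)/5) = 10^((6.8 - 3.1 + 5)/5) = 54.9541

54.9541 pc


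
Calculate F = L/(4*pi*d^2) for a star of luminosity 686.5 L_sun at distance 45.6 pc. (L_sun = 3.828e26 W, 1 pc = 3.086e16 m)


F = L / (4*pi*d^2) = 2.628e+29 / (4*pi*(1.407e+18)^2) = 1.056e-08

1.056e-08 W/m^2


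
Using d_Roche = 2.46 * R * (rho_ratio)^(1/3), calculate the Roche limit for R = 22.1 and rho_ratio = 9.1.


d_Roche = 2.46 * 22.1 * 9.1^(1/3) = 113.5031

113.5031


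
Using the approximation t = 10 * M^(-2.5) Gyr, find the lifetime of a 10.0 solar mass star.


t = 10 * M^(-2.5) = 10 * 10.0^(-2.5) = 0.0316

0.0316 Gyr


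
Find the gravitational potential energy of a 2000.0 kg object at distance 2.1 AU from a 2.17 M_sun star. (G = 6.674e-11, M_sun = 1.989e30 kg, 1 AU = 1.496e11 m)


M = 2.17 * 1.989e30 kg = 4.31613e+30 kg; r = 2.1 AU * 1.496e11 m/AU = 3.1416e+11 m. U = -GM*m/r = -(6.674e-11 * 4.31613e+30 * 2000.0) / 3.1416e+11 = -1.834e+12

-1.834e+12 J


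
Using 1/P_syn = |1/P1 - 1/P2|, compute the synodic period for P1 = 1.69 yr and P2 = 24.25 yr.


1/P_syn = |1/P1 - 1/P2| = |1/1.69 - 1/24.25| => P_syn = 1.8166

1.8166 years


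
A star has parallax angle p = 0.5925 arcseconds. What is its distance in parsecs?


d = 1/p = 1/0.5925 = 1.6878

1.6878 pc


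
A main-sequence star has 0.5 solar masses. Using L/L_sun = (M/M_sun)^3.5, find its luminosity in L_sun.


L/L_sun = (M/M_sun)^3.5 = 0.5^3.5 = 0.0884

0.0884 L_sun


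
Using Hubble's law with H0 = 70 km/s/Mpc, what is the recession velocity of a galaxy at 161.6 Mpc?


v = H0 * d = 70 * 161.6 = 11312.0

11312.0 km/s


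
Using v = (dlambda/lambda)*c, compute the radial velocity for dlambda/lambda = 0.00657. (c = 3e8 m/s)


v = (dlambda/lambda) * c = 0.00657 * 3e8 = 1.971e+06

1.971e+06 m/s


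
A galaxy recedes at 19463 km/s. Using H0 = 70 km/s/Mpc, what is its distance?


d = v / H0 = 19463 / 70 = 278.0429

278.0429 Mpc


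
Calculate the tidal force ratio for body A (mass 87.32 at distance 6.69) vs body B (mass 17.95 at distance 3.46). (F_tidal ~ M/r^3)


Ratio = (M1/r1^3) / (M2/r2^3) = (87.32/6.69^3) / (17.95/3.46^3) = 0.673

0.673


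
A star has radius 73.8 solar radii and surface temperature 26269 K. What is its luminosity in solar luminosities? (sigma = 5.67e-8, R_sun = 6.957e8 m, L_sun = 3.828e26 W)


R = 73.8 * 6.957e8 m = 5.134266e+10 m. L = 4*pi*R^2*sigma*T^4 = 4*pi*(5.134266e+10)^2 * 5.67e-8 * 26269^4 = 8.943835758e+32 W. L/L_sun = 8.943835758e+32 / 3.828e26 = 2.336e+06

2.336e+06 L_sun


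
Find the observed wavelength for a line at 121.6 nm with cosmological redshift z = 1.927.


lam_obs = lam_emit * (1 + z) = 121.6 * (1 + 1.927) = 355.9232

355.9232 nm


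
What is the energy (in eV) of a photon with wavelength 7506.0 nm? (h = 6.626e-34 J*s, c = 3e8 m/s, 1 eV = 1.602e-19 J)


E = hc/lambda = 6.626e-34 * 3e8 / 7.506e-06 = 2.648e-20 J = 0.1653 eV

0.1653 eV


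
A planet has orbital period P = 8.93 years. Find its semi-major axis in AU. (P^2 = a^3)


a = P^(2/3) = 8.93^(2/3) = 4.3043

4.3043 AU


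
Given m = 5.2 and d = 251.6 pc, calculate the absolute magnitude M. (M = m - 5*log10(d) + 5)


M = m - 5*log10(d) + 5 = 5.2 - 5*log10(251.6) + 5 = -1.8036

-1.8036


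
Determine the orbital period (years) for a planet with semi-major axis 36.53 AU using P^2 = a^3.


P = a^(3/2) = 36.53^1.5 = 220.7875

220.7875 years


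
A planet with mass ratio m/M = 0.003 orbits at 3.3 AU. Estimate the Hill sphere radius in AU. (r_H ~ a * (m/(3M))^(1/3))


r_H = a * (m/3M)^(1/3) = 3.3 * (0.003/3)^(1/3) = 0.33

0.33 AU


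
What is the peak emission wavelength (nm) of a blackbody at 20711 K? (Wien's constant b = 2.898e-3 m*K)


lam_max = b / T = 2.898e-3 / 20711 = 1.399e-07 m = 139.9256 nm

139.9256 nm


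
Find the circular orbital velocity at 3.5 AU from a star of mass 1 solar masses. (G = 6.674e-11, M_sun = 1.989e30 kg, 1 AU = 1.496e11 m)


v = sqrt(GM/r) = sqrt(6.674e-11 * 1.989e+30 / 5.236e+11) = 15922.4786

15922.4786 m/s


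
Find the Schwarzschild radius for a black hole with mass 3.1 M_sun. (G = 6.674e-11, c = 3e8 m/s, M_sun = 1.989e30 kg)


M = 3.1 * 1.989e30 kg = 6.1659e+30 kg. rs = 2GM/c^2 = 2 * 6.674e-11 * 6.1659e+30 / (3e8)^2 = 9144.7148

9144.7148 m


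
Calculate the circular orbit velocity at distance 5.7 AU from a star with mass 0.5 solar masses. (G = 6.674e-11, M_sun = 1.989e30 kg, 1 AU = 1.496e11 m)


v = sqrt(GM/r) = sqrt(6.674e-11 * 9.945e+29 / 8.527e+11) = 8822.5123

8822.5123 m/s


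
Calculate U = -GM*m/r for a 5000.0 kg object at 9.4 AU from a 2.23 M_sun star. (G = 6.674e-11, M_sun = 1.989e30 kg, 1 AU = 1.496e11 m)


M = 2.23 * 1.989e30 kg = 4.43547e+30 kg; r = 9.4 AU * 1.496e11 m/AU = 1.40624e+12 m. U = -GM*m/r = -(6.674e-11 * 4.43547e+30 * 5000.0) / 1.40624e+12 = -1.053e+12

-1.053e+12 J


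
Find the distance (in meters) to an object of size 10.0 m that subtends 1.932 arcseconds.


D = size / theta_rad, theta_rad = 1.932 * pi/(180*3600) = 9.367e-06, D = 1.068e+06

1.068e+06 m


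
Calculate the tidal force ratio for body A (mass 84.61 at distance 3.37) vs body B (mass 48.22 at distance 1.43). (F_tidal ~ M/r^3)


Ratio = (M1/r1^3) / (M2/r2^3) = (84.61/3.37^3) / (48.22/1.43^3) = 0.1341

0.1341


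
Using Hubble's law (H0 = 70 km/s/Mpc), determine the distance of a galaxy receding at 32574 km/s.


d = v / H0 = 32574 / 70 = 465.3429

465.3429 Mpc


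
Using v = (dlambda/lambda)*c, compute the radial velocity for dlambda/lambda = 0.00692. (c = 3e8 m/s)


v = (dlambda/lambda) * c = 0.00692 * 3e8 = 2.076e+06

2.076e+06 m/s


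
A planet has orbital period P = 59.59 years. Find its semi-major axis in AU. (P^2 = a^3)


a = P^(2/3) = 59.59^(2/3) = 15.2563

15.2563 AU


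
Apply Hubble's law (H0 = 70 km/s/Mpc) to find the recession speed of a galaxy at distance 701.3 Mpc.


v = H0 * d = 70 * 701.3 = 49091.0

49091.0 km/s


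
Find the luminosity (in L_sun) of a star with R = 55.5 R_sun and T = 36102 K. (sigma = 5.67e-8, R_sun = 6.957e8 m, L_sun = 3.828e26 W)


R = 55.5 * 6.957e8 m = 3.861135e+10 m. L = 4*pi*R^2*sigma*T^4 = 4*pi*(3.861135e+10)^2 * 5.67e-8 * 36102^4 = 1.804462842e+33 W. L/L_sun = 1.804462842e+33 / 3.828e26 = 4.714e+06

4.714e+06 L_sun


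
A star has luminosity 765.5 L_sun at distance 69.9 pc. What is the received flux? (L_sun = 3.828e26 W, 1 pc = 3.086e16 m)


F = L / (4*pi*d^2) = 2.930e+29 / (4*pi*(2.157e+18)^2) = 5.011e-09

5.011e-09 W/m^2


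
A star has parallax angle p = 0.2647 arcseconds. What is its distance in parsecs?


d = 1/p = 1/0.2647 = 3.7779

3.7779 pc


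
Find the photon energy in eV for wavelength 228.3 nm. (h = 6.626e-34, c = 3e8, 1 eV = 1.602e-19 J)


E = hc/lambda = 6.626e-34 * 3e8 / 2.283e-07 = 8.707e-19 J = 5.4351 eV

5.4351 eV


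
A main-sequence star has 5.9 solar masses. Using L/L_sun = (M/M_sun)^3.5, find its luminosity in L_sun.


L/L_sun = (M/M_sun)^3.5 = 5.9^3.5 = 498.8639

498.8639 L_sun


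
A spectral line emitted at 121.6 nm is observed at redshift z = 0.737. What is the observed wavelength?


lam_obs = lam_emit * (1 + z) = 121.6 * (1 + 0.737) = 211.2192

211.2192 nm


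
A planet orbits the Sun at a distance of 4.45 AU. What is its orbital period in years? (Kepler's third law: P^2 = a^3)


P = a^(3/2) = 4.45^1.5 = 9.3873

9.3873 years


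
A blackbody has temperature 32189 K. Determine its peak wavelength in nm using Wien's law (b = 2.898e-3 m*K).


lam_max = b / T = 2.898e-3 / 32189 = 9.003e-08 m = 90.0308 nm

90.0308 nm


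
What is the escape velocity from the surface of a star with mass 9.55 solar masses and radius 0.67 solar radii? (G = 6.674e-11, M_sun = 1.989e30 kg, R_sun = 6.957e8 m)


M = 9.55 * 1.989e30 kg = 1.899495e+31 kg; R = 0.67 * 6.957e8 m = 4.66119e+08 m. v_esc = sqrt(2GM/R) = sqrt(2 * 6.674e-11 * 1.899495e+31 / 4.66119e+08) = 2.332e+06

2.332e+06 m/s


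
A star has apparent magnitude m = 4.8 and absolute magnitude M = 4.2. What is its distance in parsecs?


d = 10^((m - M + 5)/5) = 10^((4.8 - 4.2 + 5)/5) = 13.1826

13.1826 pc


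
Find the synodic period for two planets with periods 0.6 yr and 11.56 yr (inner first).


1/P_syn = |1/P1 - 1/P2| = |1/0.6 - 1/11.56| => P_syn = 0.6328

0.6328 years


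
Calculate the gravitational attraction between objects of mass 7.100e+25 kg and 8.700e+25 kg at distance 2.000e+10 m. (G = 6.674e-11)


F = G*m1*m2/r^2 = 6.674e-11 * 7.100e+25 * 8.700e+25 / (2.000e+10)^2 = 6.674e-11 * 6.177e+51 / 4.000e+20 = 1.031e+21

1.031e+21 N


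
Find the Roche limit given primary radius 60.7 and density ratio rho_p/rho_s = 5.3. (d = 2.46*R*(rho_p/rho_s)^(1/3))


d_Roche = 2.46 * 60.7 * 5.3^(1/3) = 260.3449

260.3449


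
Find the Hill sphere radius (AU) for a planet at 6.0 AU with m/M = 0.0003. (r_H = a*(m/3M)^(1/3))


r_H = a * (m/3M)^(1/3) = 6.0 * (0.0003/3)^(1/3) = 0.2785

0.2785 AU


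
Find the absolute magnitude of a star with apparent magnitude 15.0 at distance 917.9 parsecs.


M = m - 5*log10(d) + 5 = 15.0 - 5*log10(917.9) + 5 = 5.186

5.186


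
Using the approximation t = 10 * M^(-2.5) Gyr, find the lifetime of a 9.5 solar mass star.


t = 10 * M^(-2.5) = 10 * 9.5^(-2.5) = 0.0359

0.0359 Gyr


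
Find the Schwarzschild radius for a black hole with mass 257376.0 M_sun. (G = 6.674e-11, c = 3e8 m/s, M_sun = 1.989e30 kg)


M = 257376.0 * 1.989e30 kg = 5.11920864e+35 kg. rs = 2GM/c^2 = 2 * 6.674e-11 * 5.11920864e+35 / (3e8)^2 = 7.592e+08

7.592e+08 m


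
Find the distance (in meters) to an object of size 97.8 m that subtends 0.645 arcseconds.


D = size / theta_rad, theta_rad = 0.645 * pi/(180*3600) = 3.127e-06, D = 3.128e+07

3.128e+07 m


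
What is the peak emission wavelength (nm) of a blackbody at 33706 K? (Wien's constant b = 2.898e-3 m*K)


lam_max = b / T = 2.898e-3 / 33706 = 8.598e-08 m = 85.9788 nm

85.9788 nm


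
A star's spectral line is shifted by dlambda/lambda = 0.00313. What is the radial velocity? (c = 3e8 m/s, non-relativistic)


v = (dlambda/lambda) * c = 0.00313 * 3e8 = 939000.0

939000.0 m/s


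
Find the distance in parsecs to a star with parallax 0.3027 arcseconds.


d = 1/p = 1/0.3027 = 3.3036

3.3036 pc


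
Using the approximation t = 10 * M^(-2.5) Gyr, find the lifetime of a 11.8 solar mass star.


t = 10 * M^(-2.5) = 10 * 11.8^(-2.5) = 0.0209

0.0209 Gyr


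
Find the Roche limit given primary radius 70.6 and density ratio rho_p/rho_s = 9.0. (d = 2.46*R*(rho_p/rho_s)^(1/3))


d_Roche = 2.46 * 70.6 * 9.0^(1/3) = 361.2606

361.2606


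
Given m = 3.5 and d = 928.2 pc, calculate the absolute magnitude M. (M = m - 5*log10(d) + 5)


M = m - 5*log10(d) + 5 = 3.5 - 5*log10(928.2) + 5 = -6.3382

-6.3382


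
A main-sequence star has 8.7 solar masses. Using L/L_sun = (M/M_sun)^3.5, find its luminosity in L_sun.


L/L_sun = (M/M_sun)^3.5 = 8.7^3.5 = 1942.3048

1942.3048 L_sun


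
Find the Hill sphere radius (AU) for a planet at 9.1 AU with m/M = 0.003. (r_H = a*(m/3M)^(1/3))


r_H = a * (m/3M)^(1/3) = 9.1 * (0.003/3)^(1/3) = 0.91

0.91 AU


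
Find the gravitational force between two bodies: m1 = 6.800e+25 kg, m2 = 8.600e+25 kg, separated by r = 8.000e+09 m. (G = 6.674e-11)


F = G*m1*m2/r^2 = 6.674e-11 * 6.800e+25 * 8.600e+25 / (8.000e+09)^2 = 6.674e-11 * 5.848e+51 / 6.400e+19 = 6.098e+21

6.098e+21 N


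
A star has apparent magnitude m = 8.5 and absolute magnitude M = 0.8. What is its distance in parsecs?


d = 10^((m - M + 5)/5) = 10^((8.5 - 0.8 + 5)/5) = 346.7369

346.7369 pc


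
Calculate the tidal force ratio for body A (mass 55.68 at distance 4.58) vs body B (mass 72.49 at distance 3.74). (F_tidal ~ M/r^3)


Ratio = (M1/r1^3) / (M2/r2^3) = (55.68/4.58^3) / (72.49/3.74^3) = 0.4183

0.4183


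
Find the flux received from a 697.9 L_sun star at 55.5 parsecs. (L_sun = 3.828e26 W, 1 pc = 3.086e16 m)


F = L / (4*pi*d^2) = 2.672e+29 / (4*pi*(1.713e+18)^2) = 7.247e-09

7.247e-09 W/m^2


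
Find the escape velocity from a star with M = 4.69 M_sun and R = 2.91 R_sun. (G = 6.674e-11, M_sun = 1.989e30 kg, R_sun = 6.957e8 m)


M = 4.69 * 1.989e30 kg = 9.32841e+30 kg; R = 2.91 * 6.957e8 m = 2.024487e+09 m. v_esc = sqrt(2GM/R) = sqrt(2 * 6.674e-11 * 9.32841e+30 / 2.024487e+09) = 784249.7984

784249.7984 m/s


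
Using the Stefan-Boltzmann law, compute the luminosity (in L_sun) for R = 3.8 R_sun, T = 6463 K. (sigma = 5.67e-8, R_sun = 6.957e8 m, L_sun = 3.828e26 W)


R = 3.8 * 6.957e8 m = 2.64366e+09 m. L = 4*pi*R^2*sigma*T^4 = 4*pi*(2.64366e+09)^2 * 5.67e-8 * 6463^4 = 8.688418798e+27 W. L/L_sun = 8.688418798e+27 / 3.828e26 = 22.697

22.697 L_sun


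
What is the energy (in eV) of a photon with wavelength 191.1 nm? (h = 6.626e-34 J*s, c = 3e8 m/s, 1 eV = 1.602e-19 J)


E = hc/lambda = 6.626e-34 * 3e8 / 1.911e-07 = 1.040e-18 J = 6.4931 eV

6.4931 eV


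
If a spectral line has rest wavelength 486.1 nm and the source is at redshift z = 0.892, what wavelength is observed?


lam_obs = lam_emit * (1 + z) = 486.1 * (1 + 0.892) = 919.7012

919.7012 nm


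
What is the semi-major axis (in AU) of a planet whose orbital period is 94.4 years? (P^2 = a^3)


a = P^(2/3) = 94.4^(2/3) = 20.7323

20.7323 AU


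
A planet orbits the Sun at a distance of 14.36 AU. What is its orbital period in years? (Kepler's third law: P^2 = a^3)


P = a^(3/2) = 14.36^1.5 = 54.4166

54.4166 years


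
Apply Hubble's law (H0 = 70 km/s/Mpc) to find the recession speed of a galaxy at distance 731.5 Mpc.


v = H0 * d = 70 * 731.5 = 51205.0

51205.0 km/s


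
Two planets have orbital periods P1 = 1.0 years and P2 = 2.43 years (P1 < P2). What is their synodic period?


1/P_syn = |1/P1 - 1/P2| = |1/1.0 - 1/2.43| => P_syn = 1.6993

1.6993 years


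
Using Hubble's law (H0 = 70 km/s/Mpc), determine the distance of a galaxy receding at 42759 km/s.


d = v / H0 = 42759 / 70 = 610.8429

610.8429 Mpc


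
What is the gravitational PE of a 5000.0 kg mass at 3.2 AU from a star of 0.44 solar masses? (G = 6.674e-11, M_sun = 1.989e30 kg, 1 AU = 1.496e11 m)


M = 0.44 * 1.989e30 kg = 8.7516e+29 kg; r = 3.2 AU * 1.496e11 m/AU = 4.7872e+11 m. U = -GM*m/r = -(6.674e-11 * 8.7516e+29 * 5000.0) / 4.7872e+11 = -6.100e+11

-6.100e+11 J


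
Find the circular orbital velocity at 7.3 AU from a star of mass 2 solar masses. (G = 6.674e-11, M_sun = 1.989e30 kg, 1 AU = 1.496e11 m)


v = sqrt(GM/r) = sqrt(6.674e-11 * 3.978e+30 / 1.092e+12) = 15591.8721

15591.8721 m/s


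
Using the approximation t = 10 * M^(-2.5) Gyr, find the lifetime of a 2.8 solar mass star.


t = 10 * M^(-2.5) = 10 * 2.8^(-2.5) = 0.7623

0.7623 Gyr


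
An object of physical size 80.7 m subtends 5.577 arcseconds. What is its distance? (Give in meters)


D = size / theta_rad, theta_rad = 5.577 * pi/(180*3600) = 2.704e-05, D = 2.985e+06

2.985e+06 m


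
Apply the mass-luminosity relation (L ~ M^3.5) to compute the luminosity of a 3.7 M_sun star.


L/L_sun = (M/M_sun)^3.5 = 3.7^3.5 = 97.433

97.433 L_sun


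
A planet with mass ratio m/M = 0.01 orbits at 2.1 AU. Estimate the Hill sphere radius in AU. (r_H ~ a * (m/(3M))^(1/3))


r_H = a * (m/3M)^(1/3) = 2.1 * (0.01/3)^(1/3) = 0.3137

0.3137 AU


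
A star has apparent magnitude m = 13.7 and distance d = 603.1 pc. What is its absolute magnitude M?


M = m - 5*log10(d) + 5 = 13.7 - 5*log10(603.1) + 5 = 4.7981

4.7981


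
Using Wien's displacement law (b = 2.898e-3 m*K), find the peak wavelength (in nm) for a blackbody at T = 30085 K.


lam_max = b / T = 2.898e-3 / 30085 = 9.633e-08 m = 96.3271 nm

96.3271 nm


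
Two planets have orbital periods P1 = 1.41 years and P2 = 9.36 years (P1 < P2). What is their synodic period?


1/P_syn = |1/P1 - 1/P2| = |1/1.41 - 1/9.36| => P_syn = 1.6601

1.6601 years


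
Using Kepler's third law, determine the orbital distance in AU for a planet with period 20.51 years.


a = P^(2/3) = 20.51^(2/3) = 7.4928

7.4928 AU


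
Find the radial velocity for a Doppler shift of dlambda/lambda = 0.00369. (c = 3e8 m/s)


v = (dlambda/lambda) * c = 0.00369 * 3e8 = 1.107e+06

1.107e+06 m/s


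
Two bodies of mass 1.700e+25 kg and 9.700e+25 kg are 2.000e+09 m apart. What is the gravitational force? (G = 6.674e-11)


F = G*m1*m2/r^2 = 6.674e-11 * 1.700e+25 * 9.700e+25 / (2.000e+09)^2 = 6.674e-11 * 1.649e+51 / 4.000e+18 = 2.751e+22

2.751e+22 N


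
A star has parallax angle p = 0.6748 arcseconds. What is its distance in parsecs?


d = 1/p = 1/0.6748 = 1.4819

1.4819 pc


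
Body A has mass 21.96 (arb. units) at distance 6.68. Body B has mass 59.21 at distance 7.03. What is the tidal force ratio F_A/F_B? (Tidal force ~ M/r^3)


Ratio = (M1/r1^3) / (M2/r2^3) = (21.96/6.68^3) / (59.21/7.03^3) = 0.4323

0.4323


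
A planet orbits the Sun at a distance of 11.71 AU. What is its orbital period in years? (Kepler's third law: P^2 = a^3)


P = a^(3/2) = 11.71^1.5 = 40.0715

40.0715 years


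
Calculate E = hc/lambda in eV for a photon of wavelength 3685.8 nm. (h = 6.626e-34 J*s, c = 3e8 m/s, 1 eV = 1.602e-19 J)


E = hc/lambda = 6.626e-34 * 3e8 / 3.686e-06 = 5.393e-20 J = 0.3366 eV

0.3366 eV


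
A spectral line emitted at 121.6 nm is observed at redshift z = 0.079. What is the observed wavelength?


lam_obs = lam_emit * (1 + z) = 121.6 * (1 + 0.079) = 131.2064

131.2064 nm


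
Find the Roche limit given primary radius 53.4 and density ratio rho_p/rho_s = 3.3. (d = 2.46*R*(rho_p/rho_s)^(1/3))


d_Roche = 2.46 * 53.4 * 3.3^(1/3) = 195.5755

195.5755


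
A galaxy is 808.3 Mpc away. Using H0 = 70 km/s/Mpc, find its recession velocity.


v = H0 * d = 70 * 808.3 = 56581.0

56581.0 km/s


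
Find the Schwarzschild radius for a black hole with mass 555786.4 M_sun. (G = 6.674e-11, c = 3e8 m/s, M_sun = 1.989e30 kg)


M = 555786.4 * 1.989e30 kg = 1.10545915e+36 kg. rs = 2GM/c^2 = 2 * 6.674e-11 * 1.10545915e+36 / (3e8)^2 = 1.640e+09

1.640e+09 m


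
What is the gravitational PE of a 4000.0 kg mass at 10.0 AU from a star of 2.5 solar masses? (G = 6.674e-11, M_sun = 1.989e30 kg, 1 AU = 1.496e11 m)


M = 2.5 * 1.989e30 kg = 4.9725e+30 kg; r = 10.0 AU * 1.496e11 m/AU = 1.496e+12 m. U = -GM*m/r = -(6.674e-11 * 4.9725e+30 * 4000.0) / 1.496e+12 = -8.873e+11

-8.873e+11 J


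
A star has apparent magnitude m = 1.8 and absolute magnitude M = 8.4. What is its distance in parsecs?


d = 10^((m - M + 5)/5) = 10^((1.8 - 8.4 + 5)/5) = 0.4786

0.4786 pc


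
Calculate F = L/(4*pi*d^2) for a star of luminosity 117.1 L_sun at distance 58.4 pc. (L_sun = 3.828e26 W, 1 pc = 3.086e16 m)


F = L / (4*pi*d^2) = 4.483e+28 / (4*pi*(1.802e+18)^2) = 1.098e-09

1.098e-09 W/m^2


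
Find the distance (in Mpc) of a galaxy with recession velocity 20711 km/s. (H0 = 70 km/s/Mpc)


d = v / H0 = 20711 / 70 = 295.8714

295.8714 Mpc


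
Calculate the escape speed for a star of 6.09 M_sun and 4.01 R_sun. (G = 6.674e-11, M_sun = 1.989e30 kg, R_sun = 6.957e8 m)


M = 6.09 * 1.989e30 kg = 1.211301e+31 kg; R = 4.01 * 6.957e8 m = 2.789757e+09 m. v_esc = sqrt(2GM/R) = sqrt(2 * 6.674e-11 * 1.211301e+31 / 2.789757e+09) = 761291.444

761291.444 m/s


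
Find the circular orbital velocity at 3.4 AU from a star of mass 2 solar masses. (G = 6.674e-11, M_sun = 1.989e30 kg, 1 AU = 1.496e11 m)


v = sqrt(GM/r) = sqrt(6.674e-11 * 3.978e+30 / 5.086e+11) = 22846.5294

22846.5294 m/s


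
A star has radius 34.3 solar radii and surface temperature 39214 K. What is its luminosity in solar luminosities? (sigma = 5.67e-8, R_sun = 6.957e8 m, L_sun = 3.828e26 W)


R = 34.3 * 6.957e8 m = 2.386251e+10 m. L = 4*pi*R^2*sigma*T^4 = 4*pi*(2.386251e+10)^2 * 5.67e-8 * 39214^4 = 9.593779835e+32 W. L/L_sun = 9.593779835e+32 / 3.828e26 = 2.506e+06

2.506e+06 L_sun


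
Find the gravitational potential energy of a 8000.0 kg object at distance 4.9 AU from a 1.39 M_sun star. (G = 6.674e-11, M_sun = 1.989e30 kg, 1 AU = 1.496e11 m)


M = 1.39 * 1.989e30 kg = 2.76471e+30 kg; r = 4.9 AU * 1.496e11 m/AU = 7.3304e+11 m. U = -GM*m/r = -(6.674e-11 * 2.76471e+30 * 8000.0) / 7.3304e+11 = -2.014e+12

-2.014e+12 J


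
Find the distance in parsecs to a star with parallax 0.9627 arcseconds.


d = 1/p = 1/0.9627 = 1.0387

1.0387 pc


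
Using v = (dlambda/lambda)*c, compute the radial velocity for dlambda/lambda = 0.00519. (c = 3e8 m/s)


v = (dlambda/lambda) * c = 0.00519 * 3e8 = 1.557e+06

1.557e+06 m/s


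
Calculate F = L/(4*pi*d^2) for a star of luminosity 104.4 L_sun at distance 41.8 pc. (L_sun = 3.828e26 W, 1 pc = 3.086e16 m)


F = L / (4*pi*d^2) = 3.996e+28 / (4*pi*(1.290e+18)^2) = 1.911e-09

1.911e-09 W/m^2


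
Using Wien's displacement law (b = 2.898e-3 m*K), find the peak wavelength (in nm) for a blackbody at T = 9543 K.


lam_max = b / T = 2.898e-3 / 9543 = 3.037e-07 m = 303.6781 nm

303.6781 nm


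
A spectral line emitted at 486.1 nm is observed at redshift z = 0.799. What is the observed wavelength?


lam_obs = lam_emit * (1 + z) = 486.1 * (1 + 0.799) = 874.4939

874.4939 nm


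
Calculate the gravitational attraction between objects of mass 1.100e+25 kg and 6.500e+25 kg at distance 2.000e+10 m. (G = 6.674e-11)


F = G*m1*m2/r^2 = 6.674e-11 * 1.100e+25 * 6.500e+25 / (2.000e+10)^2 = 6.674e-11 * 7.150e+50 / 4.000e+20 = 1.193e+20

1.193e+20 N


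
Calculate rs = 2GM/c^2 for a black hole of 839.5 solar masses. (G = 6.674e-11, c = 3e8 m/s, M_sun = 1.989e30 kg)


M = 839.5 * 1.989e30 kg = 1.6697655e+33 kg. rs = 2GM/c^2 = 2 * 6.674e-11 * 1.6697655e+33 / (3e8)^2 = 2.476e+06

2.476e+06 m


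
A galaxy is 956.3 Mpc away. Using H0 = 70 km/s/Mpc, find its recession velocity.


v = H0 * d = 70 * 956.3 = 66941.0

66941.0 km/s


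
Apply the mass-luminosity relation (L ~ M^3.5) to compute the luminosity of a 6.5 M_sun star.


L/L_sun = (M/M_sun)^3.5 = 6.5^3.5 = 700.1591

700.1591 L_sun


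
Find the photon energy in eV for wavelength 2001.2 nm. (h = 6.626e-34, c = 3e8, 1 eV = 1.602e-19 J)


E = hc/lambda = 6.626e-34 * 3e8 / 2.001e-06 = 9.933e-20 J = 0.62 eV

0.62 eV


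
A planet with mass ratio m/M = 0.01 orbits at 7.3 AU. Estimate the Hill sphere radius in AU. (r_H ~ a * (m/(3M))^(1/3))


r_H = a * (m/3M)^(1/3) = 7.3 * (0.01/3)^(1/3) = 1.0905

1.0905 AU


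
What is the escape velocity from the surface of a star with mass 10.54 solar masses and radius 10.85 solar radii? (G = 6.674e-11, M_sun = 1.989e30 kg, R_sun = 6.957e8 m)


M = 10.54 * 1.989e30 kg = 2.096406e+31 kg; R = 10.85 * 6.957e8 m = 7.548345e+09 m. v_esc = sqrt(2GM/R) = sqrt(2 * 6.674e-11 * 2.096406e+31 / 7.548345e+09) = 608863.4795

608863.4795 m/s


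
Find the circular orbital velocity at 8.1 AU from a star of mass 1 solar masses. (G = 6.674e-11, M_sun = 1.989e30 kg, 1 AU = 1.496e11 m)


v = sqrt(GM/r) = sqrt(6.674e-11 * 1.989e+30 / 1.212e+12) = 10466.5171

10466.5171 m/s


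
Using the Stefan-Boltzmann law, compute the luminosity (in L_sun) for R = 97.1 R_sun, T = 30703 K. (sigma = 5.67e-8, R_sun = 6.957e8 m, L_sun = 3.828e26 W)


R = 97.1 * 6.957e8 m = 6.755247e+10 m. L = 4*pi*R^2*sigma*T^4 = 4*pi*(6.755247e+10)^2 * 5.67e-8 * 30703^4 = 2.889339933e+33 W. L/L_sun = 2.889339933e+33 / 3.828e26 = 7.548e+06

7.548e+06 L_sun


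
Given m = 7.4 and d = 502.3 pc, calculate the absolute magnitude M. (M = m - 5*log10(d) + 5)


M = m - 5*log10(d) + 5 = 7.4 - 5*log10(502.3) + 5 = -1.1048

-1.1048


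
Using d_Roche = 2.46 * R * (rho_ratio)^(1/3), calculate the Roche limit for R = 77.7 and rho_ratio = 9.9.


d_Roche = 2.46 * 77.7 * 9.9^(1/3) = 410.4257

410.4257


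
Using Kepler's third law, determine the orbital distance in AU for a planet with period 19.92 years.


a = P^(2/3) = 19.92^(2/3) = 7.3484

7.3484 AU


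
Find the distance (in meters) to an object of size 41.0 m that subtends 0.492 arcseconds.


D = size / theta_rad, theta_rad = 0.492 * pi/(180*3600) = 2.385e-06, D = 1.719e+07

1.719e+07 m


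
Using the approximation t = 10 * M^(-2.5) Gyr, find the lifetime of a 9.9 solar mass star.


t = 10 * M^(-2.5) = 10 * 9.9^(-2.5) = 0.0324

0.0324 Gyr


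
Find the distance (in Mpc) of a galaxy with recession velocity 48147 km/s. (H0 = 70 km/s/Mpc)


d = v / H0 = 48147 / 70 = 687.8143

687.8143 Mpc


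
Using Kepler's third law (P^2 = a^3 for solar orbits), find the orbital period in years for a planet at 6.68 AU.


P = a^(3/2) = 6.68^1.5 = 17.2649

17.2649 years


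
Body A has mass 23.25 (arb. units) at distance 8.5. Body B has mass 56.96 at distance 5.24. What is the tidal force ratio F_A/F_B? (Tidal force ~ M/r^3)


Ratio = (M1/r1^3) / (M2/r2^3) = (23.25/8.5^3) / (56.96/5.24^3) = 0.0956

0.0956


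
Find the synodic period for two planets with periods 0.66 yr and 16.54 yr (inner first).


1/P_syn = |1/P1 - 1/P2| = |1/0.66 - 1/16.54| => P_syn = 0.6874

0.6874 years


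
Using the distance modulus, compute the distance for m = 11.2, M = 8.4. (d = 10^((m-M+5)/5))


d = 10^((m - M + 5)/5) = 10^((11.2 - 8.4 + 5)/5) = 36.3078

36.3078 pc


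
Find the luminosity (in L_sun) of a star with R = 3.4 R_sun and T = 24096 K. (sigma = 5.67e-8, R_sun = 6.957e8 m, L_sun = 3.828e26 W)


R = 3.4 * 6.957e8 m = 2.36538e+09 m. L = 4*pi*R^2*sigma*T^4 = 4*pi*(2.36538e+09)^2 * 5.67e-8 * 24096^4 = 1.343923604e+30 W. L/L_sun = 1.343923604e+30 / 3.828e26 = 3510.7722

3510.7722 L_sun


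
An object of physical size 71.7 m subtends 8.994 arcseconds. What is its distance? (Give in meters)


D = size / theta_rad, theta_rad = 8.994 * pi/(180*3600) = 4.360e-05, D = 1.644e+06

1.644e+06 m


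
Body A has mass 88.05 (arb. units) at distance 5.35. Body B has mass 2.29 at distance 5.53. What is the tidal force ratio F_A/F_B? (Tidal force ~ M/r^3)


Ratio = (M1/r1^3) / (M2/r2^3) = (88.05/5.35^3) / (2.29/5.53^3) = 42.4627

42.4627


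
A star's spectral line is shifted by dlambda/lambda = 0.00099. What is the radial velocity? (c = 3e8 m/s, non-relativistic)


v = (dlambda/lambda) * c = 0.00099 * 3e8 = 297000.0

297000.0 m/s


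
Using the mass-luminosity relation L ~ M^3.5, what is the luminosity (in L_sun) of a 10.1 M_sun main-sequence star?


L/L_sun = (M/M_sun)^3.5 = 10.1^3.5 = 3274.3478

3274.3478 L_sun


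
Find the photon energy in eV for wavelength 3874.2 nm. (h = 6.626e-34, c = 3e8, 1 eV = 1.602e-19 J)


E = hc/lambda = 6.626e-34 * 3e8 / 3.874e-06 = 5.131e-20 J = 0.3203 eV

0.3203 eV


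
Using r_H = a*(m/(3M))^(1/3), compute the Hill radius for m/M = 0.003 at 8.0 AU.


r_H = a * (m/3M)^(1/3) = 8.0 * (0.003/3)^(1/3) = 0.8

0.8 AU


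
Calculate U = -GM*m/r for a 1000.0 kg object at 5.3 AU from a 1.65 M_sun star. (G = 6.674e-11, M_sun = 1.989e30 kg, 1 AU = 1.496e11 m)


M = 1.65 * 1.989e30 kg = 3.28185e+30 kg; r = 5.3 AU * 1.496e11 m/AU = 7.9288e+11 m. U = -GM*m/r = -(6.674e-11 * 3.28185e+30 * 1000.0) / 7.9288e+11 = -2.762e+11

-2.762e+11 J
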